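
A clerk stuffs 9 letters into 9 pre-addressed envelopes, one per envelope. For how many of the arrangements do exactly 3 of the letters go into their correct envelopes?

Pick the 3 fixed positions: C(9,3) = 84 ways.
The other 6 form a derangement: !6 = 265.
Total: 84 × 265 = 22260.

22260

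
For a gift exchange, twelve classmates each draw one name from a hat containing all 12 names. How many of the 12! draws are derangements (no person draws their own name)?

176214841

By inclusion-exclusion, !12 = Σ (-1)^k · 12!/k! for k=0..12
= 12! - 12!/1! + 12!/2! - 12!/3! + 12!/4! - 12!/5! + 12!/6! - 12!/7! + 12!/8! - 12!/9! + 12!/10! - 12!/11! + 12!/12!
= 479001600 - 479001600 + 239500800 - 79833600 + 19958400 - 3991680 + 665280 - 95040 + 11880 - 1320 + 132 - 12 + 1
= 176214841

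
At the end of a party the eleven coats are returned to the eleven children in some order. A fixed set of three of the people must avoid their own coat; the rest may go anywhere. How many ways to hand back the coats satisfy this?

30078720

Let A_j be the event that the j-th constrained one is fixed. By inclusion-exclusion over the 3 events:
Σ_{j=0}^{3} (-1)^j C(3,j)(11-j)!
= C(3,0)·11! - C(3,1)·10! + C(3,2)·9! - C(3,3)·8!
= 39916800 - 10886400 + 1088640 - 40320
= 30078720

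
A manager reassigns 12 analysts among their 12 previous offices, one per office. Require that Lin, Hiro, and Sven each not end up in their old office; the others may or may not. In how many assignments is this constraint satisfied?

369774720

Inclusion-exclusion on the 3 forbidden self-matches:
Σ_{j=0}^{3} (-1)^j C(3,j)(12-j)!
= C(3,0)·12! - C(3,1)·11! + C(3,2)·10! - C(3,3)·9!
= 479001600 - 119750400 + 10886400 - 362880
= 369774720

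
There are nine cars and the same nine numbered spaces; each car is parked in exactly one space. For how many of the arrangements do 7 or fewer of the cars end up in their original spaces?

362879

Sum C(9,i)·!(9-i) for i = 0..7:
  i=0: C(9,0)·!9 = 1·133496 = 133496
  i=1: C(9,1)·!8 = 9·14833 = 133497
  i=2: C(9,2)·!7 = 36·1854 = 66744
  i=3: C(9,3)·!6 = 84·265 = 22260
  i=4: C(9,4)·!5 = 126·44 = 5544
  i=5: C(9,5)·!4 = 126·9 = 1134
  i=6: C(9,6)·!3 = 84·2 = 168
  i=7: C(9,7)·!2 = 36·1 = 36
Total = 362879.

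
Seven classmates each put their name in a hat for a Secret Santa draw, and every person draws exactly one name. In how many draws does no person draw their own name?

The subfactorial !7 = [7!/e] (nearest integer).
7! = 5040, and 5040/e ≈ 1854.11, so !7 = 1854.

1854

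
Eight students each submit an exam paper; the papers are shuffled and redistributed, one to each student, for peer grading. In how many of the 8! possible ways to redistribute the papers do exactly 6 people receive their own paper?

Choose which 6 of the 8 are fixed: C(8,6) = 28.
The other 2 form a derangement: !2 = 1.
Total: 28 × 1 = 28.

28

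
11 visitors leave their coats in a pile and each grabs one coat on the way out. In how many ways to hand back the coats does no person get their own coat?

14684570

!11 is the nearest integer to 11!/e.
11! = 39916800, and 39916800/e ≈ 14684570.08, so !11 = 14684570.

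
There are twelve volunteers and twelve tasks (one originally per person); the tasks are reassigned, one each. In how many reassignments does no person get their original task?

176214841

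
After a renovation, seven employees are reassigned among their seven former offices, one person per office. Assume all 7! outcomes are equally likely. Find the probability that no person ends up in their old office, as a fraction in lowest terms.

103/280

Favorable outcomes: !7 = 1854.
Total outcomes: 7! = 5040.
Probability = 1854/5040 = 103/280.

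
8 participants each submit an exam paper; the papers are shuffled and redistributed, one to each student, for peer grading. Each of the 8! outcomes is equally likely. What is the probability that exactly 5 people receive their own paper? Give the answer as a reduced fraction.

1/360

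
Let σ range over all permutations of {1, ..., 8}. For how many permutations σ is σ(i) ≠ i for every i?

14833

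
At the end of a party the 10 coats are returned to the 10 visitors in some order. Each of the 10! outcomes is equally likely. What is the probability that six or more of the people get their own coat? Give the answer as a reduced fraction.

17/28350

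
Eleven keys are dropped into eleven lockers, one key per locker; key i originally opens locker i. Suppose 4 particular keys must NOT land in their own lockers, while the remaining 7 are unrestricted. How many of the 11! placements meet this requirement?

Inclusion-exclusion on the 4 forbidden self-matches:
Σ_{j=0}^{4} (-1)^j C(4,j)(11-j)!
= C(4,0)·11! - C(4,1)·10! + C(4,2)·9! - C(4,3)·8! + C(4,4)·7!
= 39916800 - 14515200 + 2177280 - 161280 + 5040
= 27422640

27422640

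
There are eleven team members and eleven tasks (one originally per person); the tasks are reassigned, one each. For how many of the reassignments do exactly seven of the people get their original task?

Choose which 7 of the 11 are fixed: C(11,7) = 330.
The other 4 form a derangement: !4 = 9.
Total: 330 × 9 = 2970.

2970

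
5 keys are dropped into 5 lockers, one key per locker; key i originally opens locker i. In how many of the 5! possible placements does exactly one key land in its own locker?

45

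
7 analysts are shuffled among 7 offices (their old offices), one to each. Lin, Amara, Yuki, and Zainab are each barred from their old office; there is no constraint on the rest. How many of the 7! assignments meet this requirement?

2790

Let A_j be the event that the j-th constrained one is fixed. By inclusion-exclusion over the 4 events:
Σ_{j=0}^{4} (-1)^j C(4,j)(7-j)!
= C(4,0)·7! - C(4,1)·6! + C(4,2)·5! - C(4,3)·4! + C(4,4)·3!
= 5040 - 2880 + 720 - 96 + 6
= 2790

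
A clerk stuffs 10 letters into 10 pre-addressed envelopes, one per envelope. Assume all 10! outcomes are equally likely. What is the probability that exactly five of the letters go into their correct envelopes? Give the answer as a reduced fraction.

Favorable outcomes: C(10,5)·!5 = 252·44 = 11088.
Total outcomes: 10! = 3628800.
Probability = 11088/3628800 = 11/3600.

11/3600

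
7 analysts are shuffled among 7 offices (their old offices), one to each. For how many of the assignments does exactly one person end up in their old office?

Choose which one of the 7 is fixed: C(7,1) = 7.
The other 6 form a derangement: !6 = 265.
Total: 7 × 265 = 1855.

1855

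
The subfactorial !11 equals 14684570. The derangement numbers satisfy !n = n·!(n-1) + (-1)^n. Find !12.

!12 = 12·14684570 + 1 = 176214841.

176214841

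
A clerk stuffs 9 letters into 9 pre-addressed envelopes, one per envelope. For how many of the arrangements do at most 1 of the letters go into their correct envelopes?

266993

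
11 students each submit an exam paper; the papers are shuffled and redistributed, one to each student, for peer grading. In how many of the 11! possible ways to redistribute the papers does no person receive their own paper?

Recurrence: !11 = 10·(!10 + !9).
!11 = 10·(1334961 + 133496) = 10·1468457 = 14684570

14684570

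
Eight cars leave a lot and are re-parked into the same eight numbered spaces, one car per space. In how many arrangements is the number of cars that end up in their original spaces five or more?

Sum C(8,i)·!(8-i) for i = 5..8:
  i=5: C(8,5)·!3 = 56·2 = 112
  i=6: C(8,6)·!2 = 28·1 = 28
  i=7: C(8,7)·!1 = 8·0 = 0
  i=8: C(8,8)·!0 = 1·1 = 1
Total = 141.

141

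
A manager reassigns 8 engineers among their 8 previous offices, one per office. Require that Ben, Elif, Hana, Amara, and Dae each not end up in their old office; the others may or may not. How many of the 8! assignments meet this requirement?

21234

Inclusion-exclusion on the 5 forbidden self-matches:
Σ_{j=0}^{5} (-1)^j C(5,j)(8-j)!
= C(5,0)·8! - C(5,1)·7! + C(5,2)·6! - C(5,3)·5! + C(5,4)·4! - C(5,5)·3!
= 40320 - 25200 + 7200 - 1200 + 120 - 6
= 21234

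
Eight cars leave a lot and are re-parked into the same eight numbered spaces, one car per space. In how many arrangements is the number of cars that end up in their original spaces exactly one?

14832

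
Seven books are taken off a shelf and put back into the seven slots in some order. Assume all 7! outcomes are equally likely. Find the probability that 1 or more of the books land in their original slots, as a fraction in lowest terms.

177/280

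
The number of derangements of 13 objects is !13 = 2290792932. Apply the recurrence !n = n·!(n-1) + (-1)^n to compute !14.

!14 = 14·2290792932 + 1 = 32071101049.

32071101049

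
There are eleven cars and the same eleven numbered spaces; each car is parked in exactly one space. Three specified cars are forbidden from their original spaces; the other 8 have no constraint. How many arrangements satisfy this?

30078720

Inclusion-exclusion on the 3 forbidden self-matches:
Σ_{j=0}^{3} (-1)^j C(3,j)(11-j)!
= C(3,0)·11! - C(3,1)·10! + C(3,2)·9! - C(3,3)·8!
= 39916800 - 10886400 + 1088640 - 40320
= 30078720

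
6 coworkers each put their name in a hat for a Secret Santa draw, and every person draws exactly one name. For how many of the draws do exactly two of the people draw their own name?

135

Pick the 2 fixed positions: C(6,2) = 15 ways.
The remaining 4 must be deranged: !4 = 9.
Total: 15 × 9 = 135.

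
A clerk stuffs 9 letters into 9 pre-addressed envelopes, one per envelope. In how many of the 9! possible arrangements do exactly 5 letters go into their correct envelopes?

1134

Choose which 5 of the 9 are fixed: C(9,5) = 126.
The remaining 4 must be deranged: !4 = 9.
Total: 126 × 9 = 1134.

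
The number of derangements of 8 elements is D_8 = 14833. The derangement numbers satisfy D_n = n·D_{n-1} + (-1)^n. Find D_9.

D_9 = 9·14833 - 1 = 133496.

133496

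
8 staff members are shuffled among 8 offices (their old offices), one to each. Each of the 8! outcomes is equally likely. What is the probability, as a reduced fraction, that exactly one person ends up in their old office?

Favorable outcomes: C(8,1)·!7 = 8·1854 = 14832.
Total outcomes: 8! = 40320.
Probability = 14832/40320 = 103/280.

103/280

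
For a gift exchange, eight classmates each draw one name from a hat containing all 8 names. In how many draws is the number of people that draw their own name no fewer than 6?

29

# with exactly i fixed is C(8,i)·!(8-i); sum over i=6..8:
  i=6: C(8,6)·!2 = 28·1 = 28
  i=7: C(8,7)·!1 = 8·0 = 0
  i=8: C(8,8)·!0 = 1·1 = 1
Total = 29.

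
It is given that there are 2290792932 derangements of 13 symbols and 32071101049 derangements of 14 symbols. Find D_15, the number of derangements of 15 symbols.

481066515734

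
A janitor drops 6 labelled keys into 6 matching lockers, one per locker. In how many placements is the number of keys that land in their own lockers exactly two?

135

Choose which 2 of the 6 are fixed: C(6,2) = 15.
The other 4 form a derangement: !4 = 9.
Total: 15 × 9 = 135.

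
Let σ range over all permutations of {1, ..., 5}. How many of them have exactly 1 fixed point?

45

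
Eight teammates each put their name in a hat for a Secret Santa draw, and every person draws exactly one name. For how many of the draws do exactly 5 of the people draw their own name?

Pick the 5 fixed positions: C(8,5) = 56 ways.
The other 3 form a derangement: !3 = 2.
Total: 56 × 2 = 112.

112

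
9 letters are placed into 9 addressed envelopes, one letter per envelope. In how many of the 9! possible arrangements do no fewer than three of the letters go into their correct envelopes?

Sum C(9,i)·!(9-i) for i = 3..9:
  i=3: C(9,3)·!6 = 84·265 = 22260
  i=4: C(9,4)·!5 = 126·44 = 5544
  i=5: C(9,5)·!4 = 126·9 = 1134
  i=6: C(9,6)·!3 = 84·2 = 168
  i=7: C(9,7)·!2 = 36·1 = 36
  i=8: C(9,8)·!1 = 9·0 = 0
  i=9: C(9,9)·!0 = 1·1 = 1
Total = 29143.

29143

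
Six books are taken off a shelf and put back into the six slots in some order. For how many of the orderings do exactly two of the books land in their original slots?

Pick the 2 fixed positions: C(6,2) = 15 ways.
The other 4 form a derangement: !4 = 9.
Total: 15 × 9 = 135.

135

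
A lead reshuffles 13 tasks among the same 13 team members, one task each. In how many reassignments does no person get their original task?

2290792932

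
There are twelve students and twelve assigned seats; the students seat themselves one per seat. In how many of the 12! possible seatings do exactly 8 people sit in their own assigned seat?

Choose which 8 of the 12 are fixed: C(12,8) = 495.
The remaining 4 must be deranged: !4 = 9.
Total: 495 × 9 = 4455.

4455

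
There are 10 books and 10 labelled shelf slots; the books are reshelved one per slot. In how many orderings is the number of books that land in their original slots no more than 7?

Sum C(10,i)·!(10-i) for i = 0..7:
  i=0: C(10,0)·!10 = 1·1334961 = 1334961
  i=1: C(10,1)·!9 = 10·133496 = 1334960
  i=2: C(10,2)·!8 = 45·14833 = 667485
  i=3: C(10,3)·!7 = 120·1854 = 222480
  i=4: C(10,4)·!6 = 210·265 = 55650
  i=5: C(10,5)·!5 = 252·44 = 11088
  i=6: C(10,6)·!4 = 210·9 = 1890
  i=7: C(10,7)·!3 = 120·2 = 240
Total = 3628754.

3628754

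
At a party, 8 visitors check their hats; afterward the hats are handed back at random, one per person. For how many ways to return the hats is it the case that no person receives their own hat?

14833

!8 = 8! · Σ_{k=0}^{8} (-1)^k/k!
= 8! - 8!/1! + 8!/2! - 8!/3! + 8!/4! - 8!/5! + 8!/6! - 8!/7! + 8!/8!
= 40320 - 40320 + 20160 - 6720 + 1680 - 336 + 56 - 8 + 1
= 14833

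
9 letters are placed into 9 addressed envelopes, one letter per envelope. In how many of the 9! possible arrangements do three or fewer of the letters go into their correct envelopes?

# with exactly i fixed is C(9,i)·!(9-i); sum over i=0..3:
  i=0: C(9,0)·!9 = 1·133496 = 133496
  i=1: C(9,1)·!8 = 9·14833 = 133497
  i=2: C(9,2)·!7 = 36·1854 = 66744
  i=3: C(9,3)·!6 = 84·265 = 22260
Total = 355997.

355997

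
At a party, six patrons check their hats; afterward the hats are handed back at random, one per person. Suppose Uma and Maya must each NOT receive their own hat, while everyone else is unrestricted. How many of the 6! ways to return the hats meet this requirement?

504

Let A_j be the event that the j-th constrained one is fixed. By inclusion-exclusion over the 2 events:
Σ_{j=0}^{2} (-1)^j C(2,j)(6-j)!
= C(2,0)·6! - C(2,1)·5! + C(2,2)·4!
= 720 - 240 + 24
= 504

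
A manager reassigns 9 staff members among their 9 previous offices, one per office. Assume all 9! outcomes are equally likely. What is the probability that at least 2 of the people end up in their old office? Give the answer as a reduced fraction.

95887/362880

Favorable outcomes: Σ_{i≥2} C(9,i)·!(9-i) = 36·1854 + 84·265 + 126·44 + 126·9 + 84·2 + 36·1 + 9·0 + 1·1 = 95887.
Total outcomes: 9! = 362880.
Probability = 95887/362880 = 95887/362880.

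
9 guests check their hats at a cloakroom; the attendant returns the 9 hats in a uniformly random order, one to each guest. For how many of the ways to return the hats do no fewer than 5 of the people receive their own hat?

1339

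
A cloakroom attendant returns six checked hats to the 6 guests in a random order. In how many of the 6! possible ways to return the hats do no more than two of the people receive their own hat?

664

Sum C(6,i)·!(6-i) for i = 0..2:
  i=0: C(6,0)·!6 = 1·265 = 265
  i=1: C(6,1)·!5 = 6·44 = 264
  i=2: C(6,2)·!4 = 15·9 = 135
Total = 664.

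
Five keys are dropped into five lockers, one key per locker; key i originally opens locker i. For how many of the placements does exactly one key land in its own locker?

45

Pick the single fixed position: C(5,1) = 5 ways.
The remaining 4 must be deranged: !4 = 9.
Total: 5 × 9 = 45.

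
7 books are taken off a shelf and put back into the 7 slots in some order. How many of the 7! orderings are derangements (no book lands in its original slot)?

1854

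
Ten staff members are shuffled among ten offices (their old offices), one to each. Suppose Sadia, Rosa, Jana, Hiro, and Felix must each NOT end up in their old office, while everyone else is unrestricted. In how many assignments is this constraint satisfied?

2170680

Inclusion-exclusion on the 5 forbidden self-matches:
Σ_{j=0}^{5} (-1)^j C(5,j)(10-j)!
= C(5,0)·10! - C(5,1)·9! + C(5,2)·8! - C(5,3)·7! + C(5,4)·6! - C(5,5)·5!
= 3628800 - 1814400 + 403200 - 50400 + 3600 - 120
= 2170680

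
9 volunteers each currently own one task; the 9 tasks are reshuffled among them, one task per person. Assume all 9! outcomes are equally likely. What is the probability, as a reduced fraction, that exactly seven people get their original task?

1/10080

Favorable outcomes: C(9,7)·!2 = 36·1 = 36.
Total outcomes: 9! = 362880.
Probability = 36/362880 = 1/10080.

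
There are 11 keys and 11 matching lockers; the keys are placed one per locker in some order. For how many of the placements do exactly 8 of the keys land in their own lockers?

Choose which 8 of the 11 are fixed: C(11,8) = 165.
The remaining 3 must be deranged: !3 = 2.
Total: 165 × 2 = 330.

330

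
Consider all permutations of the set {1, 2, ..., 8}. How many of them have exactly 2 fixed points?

Pick the 2 fixed positions: C(8,2) = 28 ways.
The other 6 form a derangement: !6 = 265.
Total: 28 × 265 = 7420.

7420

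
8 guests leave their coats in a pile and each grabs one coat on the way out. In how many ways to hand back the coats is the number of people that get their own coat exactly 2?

7420

Pick the 2 fixed positions: C(8,2) = 28 ways.
The other 6 form a derangement: !6 = 265.
Total: 28 × 265 = 7420.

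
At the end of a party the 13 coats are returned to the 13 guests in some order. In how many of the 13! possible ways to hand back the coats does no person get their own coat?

2290792932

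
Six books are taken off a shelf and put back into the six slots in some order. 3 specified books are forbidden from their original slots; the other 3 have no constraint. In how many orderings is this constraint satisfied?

426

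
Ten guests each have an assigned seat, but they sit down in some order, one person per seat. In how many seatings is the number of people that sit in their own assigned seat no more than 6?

# with exactly i fixed is C(10,i)·!(10-i); sum over i=0..6:
  i=0: C(10,0)·!10 = 1·1334961 = 1334961
  i=1: C(10,1)·!9 = 10·133496 = 1334960
  i=2: C(10,2)·!8 = 45·14833 = 667485
  i=3: C(10,3)·!7 = 120·1854 = 222480
  i=4: C(10,4)·!6 = 210·265 = 55650
  i=5: C(10,5)·!5 = 252·44 = 11088
  i=6: C(10,6)·!4 = 210·9 = 1890
Total = 3628514.

3628514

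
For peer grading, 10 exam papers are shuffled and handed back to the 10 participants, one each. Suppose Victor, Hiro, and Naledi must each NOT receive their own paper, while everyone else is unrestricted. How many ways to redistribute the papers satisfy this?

2656080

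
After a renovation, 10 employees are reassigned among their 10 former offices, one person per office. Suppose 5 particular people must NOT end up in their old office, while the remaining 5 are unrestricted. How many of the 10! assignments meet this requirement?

2170680

Inclusion-exclusion on the 5 forbidden self-matches:
Σ_{j=0}^{5} (-1)^j C(5,j)(10-j)!
= C(5,0)·10! - C(5,1)·9! + C(5,2)·8! - C(5,3)·7! + C(5,4)·6! - C(5,5)·5!
= 3628800 - 1814400 + 403200 - 50400 + 3600 - 120
= 2170680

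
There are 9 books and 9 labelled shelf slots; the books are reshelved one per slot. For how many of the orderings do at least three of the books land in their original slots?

29143

Sum C(9,i)·!(9-i) for i = 3..9:
  i=3: C(9,3)·!6 = 84·265 = 22260
  i=4: C(9,4)·!5 = 126·44 = 5544
  i=5: C(9,5)·!4 = 126·9 = 1134
  i=6: C(9,6)·!3 = 84·2 = 168
  i=7: C(9,7)·!2 = 36·1 = 36
  i=8: C(9,8)·!1 = 9·0 = 0
  i=9: C(9,9)·!0 = 1·1 = 1
Total = 29143.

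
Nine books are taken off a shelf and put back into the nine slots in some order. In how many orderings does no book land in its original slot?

The subfactorial !9 = [9!/e] (nearest integer).
9! = 362880, and 362880/e ≈ 133496.09, so !9 = 133496.

133496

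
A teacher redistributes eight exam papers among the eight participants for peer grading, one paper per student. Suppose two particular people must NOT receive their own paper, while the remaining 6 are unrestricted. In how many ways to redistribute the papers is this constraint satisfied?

Inclusion-exclusion on the 2 forbidden self-matches:
Σ_{j=0}^{2} (-1)^j C(2,j)(8-j)!
= C(2,0)·8! - C(2,1)·7! + C(2,2)·6!
= 40320 - 10080 + 720
= 30960

30960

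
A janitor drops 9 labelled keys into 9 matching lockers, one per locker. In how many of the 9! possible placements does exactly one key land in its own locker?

Pick the single fixed position: C(9,1) = 9 ways.
The remaining 8 must be deranged: !8 = 14833.
Total: 9 × 14833 = 133497.

133497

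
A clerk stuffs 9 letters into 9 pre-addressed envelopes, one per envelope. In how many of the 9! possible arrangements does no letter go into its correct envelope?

133496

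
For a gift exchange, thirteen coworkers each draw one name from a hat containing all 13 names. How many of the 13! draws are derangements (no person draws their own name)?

2290792932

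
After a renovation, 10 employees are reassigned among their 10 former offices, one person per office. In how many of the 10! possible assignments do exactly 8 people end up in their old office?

45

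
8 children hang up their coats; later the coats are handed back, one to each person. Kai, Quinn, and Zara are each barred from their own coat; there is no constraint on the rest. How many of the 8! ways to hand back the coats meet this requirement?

27240

Inclusion-exclusion on the 3 forbidden self-matches:
Σ_{j=0}^{3} (-1)^j C(3,j)(8-j)!
= C(3,0)·8! - C(3,1)·7! + C(3,2)·6! - C(3,3)·5!
= 40320 - 15120 + 2160 - 120
= 27240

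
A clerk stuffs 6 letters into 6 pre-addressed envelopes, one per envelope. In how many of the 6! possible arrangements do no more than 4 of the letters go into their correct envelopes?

Sum C(6,i)·!(6-i) for i = 0..4:
  i=0: C(6,0)·!6 = 1·265 = 265
  i=1: C(6,1)·!5 = 6·44 = 264
  i=2: C(6,2)·!4 = 15·9 = 135
  i=3: C(6,3)·!3 = 20·2 = 40
  i=4: C(6,4)·!2 = 15·1 = 15
Total = 719.

719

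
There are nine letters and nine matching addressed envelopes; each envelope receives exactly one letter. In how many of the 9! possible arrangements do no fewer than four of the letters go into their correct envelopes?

6883

Sum C(9,i)·!(9-i) for i = 4..9:
  i=4: C(9,4)·!5 = 126·44 = 5544
  i=5: C(9,5)·!4 = 126·9 = 1134
  i=6: C(9,6)·!3 = 84·2 = 168
  i=7: C(9,7)·!2 = 36·1 = 36
  i=8: C(9,8)·!1 = 9·0 = 0
  i=9: C(9,9)·!0 = 1·1 = 1
Total = 6883.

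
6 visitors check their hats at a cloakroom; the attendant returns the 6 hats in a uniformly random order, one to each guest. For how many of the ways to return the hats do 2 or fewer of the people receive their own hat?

# with exactly i fixed is C(6,i)·!(6-i); sum over i=0..2:
  i=0: C(6,0)·!6 = 1·265 = 265
  i=1: C(6,1)·!5 = 6·44 = 264
  i=2: C(6,2)·!4 = 15·9 = 135
Total = 664.

664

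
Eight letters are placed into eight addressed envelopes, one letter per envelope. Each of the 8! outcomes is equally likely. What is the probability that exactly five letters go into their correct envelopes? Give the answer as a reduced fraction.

1/360

Favorable outcomes: C(8,5)·!3 = 56·2 = 112.
Total outcomes: 8! = 40320.
Probability = 112/40320 = 1/360.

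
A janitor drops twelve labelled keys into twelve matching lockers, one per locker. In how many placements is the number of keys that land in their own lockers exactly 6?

244860

Pick the 6 fixed positions: C(12,6) = 924 ways.
The other 6 form a derangement: !6 = 265.
Total: 924 × 265 = 244860.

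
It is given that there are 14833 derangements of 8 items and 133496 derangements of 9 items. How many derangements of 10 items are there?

1334961

!10 = (10-1)·(!9 + !8) = 9·(133496 + 14833) = 9·148329 = 1334961.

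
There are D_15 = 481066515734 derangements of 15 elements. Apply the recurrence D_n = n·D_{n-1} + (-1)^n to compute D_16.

D_16 = 16·481066515734 + 1 = 7697064251745.

7697064251745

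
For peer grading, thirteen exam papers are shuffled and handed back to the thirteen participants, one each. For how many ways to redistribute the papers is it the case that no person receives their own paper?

2290792932

Recurrence: !13 = 12·(!12 + !11).
!13 = 12·(176214841 + 14684570) = 12·190899411 = 2290792932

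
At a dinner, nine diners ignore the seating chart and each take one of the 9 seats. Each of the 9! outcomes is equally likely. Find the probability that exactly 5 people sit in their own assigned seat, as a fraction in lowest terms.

Favorable outcomes: C(9,5)·!4 = 126·9 = 1134.
Total outcomes: 9! = 362880.
Probability = 1134/362880 = 1/320.

1/320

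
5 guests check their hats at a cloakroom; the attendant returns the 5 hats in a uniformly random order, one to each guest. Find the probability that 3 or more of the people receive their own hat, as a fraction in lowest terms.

11/120

Favorable outcomes: Σ_{i≥3} C(5,i)·!(5-i) = 10·1 + 5·0 + 1·1 = 11.
Total outcomes: 5! = 120.
Probability = 11/120 = 11/120.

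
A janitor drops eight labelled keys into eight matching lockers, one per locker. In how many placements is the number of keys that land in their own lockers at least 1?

25487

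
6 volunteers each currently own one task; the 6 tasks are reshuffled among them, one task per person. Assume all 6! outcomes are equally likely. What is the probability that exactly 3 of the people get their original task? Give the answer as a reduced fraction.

1/18

Favorable outcomes: C(6,3)·!3 = 20·2 = 40.
Total outcomes: 6! = 720.
Probability = 40/720 = 1/18.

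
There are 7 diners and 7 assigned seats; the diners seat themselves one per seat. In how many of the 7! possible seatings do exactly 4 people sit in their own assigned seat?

70

Choose which 4 of the 7 are fixed: C(7,4) = 35.
The remaining 3 must be deranged: !3 = 2.
Total: 35 × 2 = 70.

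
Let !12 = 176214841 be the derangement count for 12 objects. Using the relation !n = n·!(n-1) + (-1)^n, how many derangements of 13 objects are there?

!13 = 13·176214841 - 1 = 2290792932.

2290792932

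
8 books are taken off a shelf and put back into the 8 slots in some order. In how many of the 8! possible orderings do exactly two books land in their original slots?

Choose which 2 of the 8 are fixed: C(8,2) = 28.
The other 6 form a derangement: !6 = 265.
Total: 28 × 265 = 7420.

7420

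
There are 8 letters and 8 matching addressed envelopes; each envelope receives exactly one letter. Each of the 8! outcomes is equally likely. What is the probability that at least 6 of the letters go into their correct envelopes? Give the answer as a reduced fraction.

Favorable outcomes: Σ_{i≥6} C(8,i)·!(8-i) = 28·1 + 8·0 + 1·1 = 29.
Total outcomes: 8! = 40320.
Probability = 29/40320 = 29/40320.

29/40320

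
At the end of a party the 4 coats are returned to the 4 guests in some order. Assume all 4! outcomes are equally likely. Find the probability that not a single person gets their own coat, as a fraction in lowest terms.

3/8

Favorable outcomes: !4 = 9.
Total outcomes: 4! = 24.
Probability = 9/24 = 3/8.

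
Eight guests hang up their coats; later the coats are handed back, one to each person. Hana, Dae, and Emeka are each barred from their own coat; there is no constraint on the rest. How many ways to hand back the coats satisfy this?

Let A_j be the event that the j-th constrained one is fixed. By inclusion-exclusion over the 3 events:
Σ_{j=0}^{3} (-1)^j C(3,j)(8-j)!
= C(3,0)·8! - C(3,1)·7! + C(3,2)·6! - C(3,3)·5!
= 40320 - 15120 + 2160 - 120
= 27240

27240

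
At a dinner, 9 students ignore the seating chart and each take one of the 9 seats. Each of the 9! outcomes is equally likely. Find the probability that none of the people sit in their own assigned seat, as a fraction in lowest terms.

16687/45360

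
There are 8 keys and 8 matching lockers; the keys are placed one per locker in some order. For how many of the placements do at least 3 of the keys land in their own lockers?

3235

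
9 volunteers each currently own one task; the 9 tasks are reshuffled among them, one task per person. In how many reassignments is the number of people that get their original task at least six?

# with exactly i fixed is C(9,i)·!(9-i); sum over i=6..9:
  i=6: C(9,6)·!3 = 84·2 = 168
  i=7: C(9,7)·!2 = 36·1 = 36
  i=8: C(9,8)·!1 = 9·0 = 0
  i=9: C(9,9)·!0 = 1·1 = 1
Total = 205.

205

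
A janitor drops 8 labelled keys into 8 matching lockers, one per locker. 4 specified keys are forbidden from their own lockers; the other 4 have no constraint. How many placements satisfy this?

24024

Inclusion-exclusion on the 4 forbidden self-matches:
Σ_{j=0}^{4} (-1)^j C(4,j)(8-j)!
= C(4,0)·8! - C(4,1)·7! + C(4,2)·6! - C(4,3)·5! + C(4,4)·4!
= 40320 - 20160 + 4320 - 480 + 24
= 24024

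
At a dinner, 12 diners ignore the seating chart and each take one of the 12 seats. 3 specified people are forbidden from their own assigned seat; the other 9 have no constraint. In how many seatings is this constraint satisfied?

Inclusion-exclusion on the 3 forbidden self-matches:
Σ_{j=0}^{3} (-1)^j C(3,j)(12-j)!
= C(3,0)·12! - C(3,1)·11! + C(3,2)·10! - C(3,3)·9!
= 479001600 - 119750400 + 10886400 - 362880
= 369774720

369774720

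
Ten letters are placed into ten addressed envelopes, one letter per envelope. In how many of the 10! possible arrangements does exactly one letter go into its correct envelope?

1334960

Choose which one of the 10 is fixed: C(10,1) = 10.
The remaining 9 must be deranged: !9 = 133496.
Total: 10 × 133496 = 1334960.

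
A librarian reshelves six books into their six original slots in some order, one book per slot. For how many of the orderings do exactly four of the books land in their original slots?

15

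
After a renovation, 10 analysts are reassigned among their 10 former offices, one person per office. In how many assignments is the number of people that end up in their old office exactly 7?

240

Pick the 7 fixed positions: C(10,7) = 120 ways.
The other 3 form a derangement: !3 = 2.
Total: 120 × 2 = 240.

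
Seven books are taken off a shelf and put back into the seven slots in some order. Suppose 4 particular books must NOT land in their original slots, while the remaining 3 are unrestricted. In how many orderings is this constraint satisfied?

2790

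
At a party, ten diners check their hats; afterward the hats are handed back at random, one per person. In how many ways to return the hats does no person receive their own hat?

1334961

!10 is the nearest integer to 10!/e.
10! = 3628800, and 3628800/e ≈ 1334960.92, so !10 = 1334961.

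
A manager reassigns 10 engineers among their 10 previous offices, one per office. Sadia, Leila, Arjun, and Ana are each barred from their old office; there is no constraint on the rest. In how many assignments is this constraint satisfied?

2399760

Inclusion-exclusion on the 4 forbidden self-matches:
Σ_{j=0}^{4} (-1)^j C(4,j)(10-j)!
= C(4,0)·10! - C(4,1)·9! + C(4,2)·8! - C(4,3)·7! + C(4,4)·6!
= 3628800 - 1451520 + 241920 - 20160 + 720
= 2399760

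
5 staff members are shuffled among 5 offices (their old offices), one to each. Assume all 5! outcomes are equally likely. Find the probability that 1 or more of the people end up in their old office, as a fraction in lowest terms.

Favorable outcomes: Σ_{i≥1} C(5,i)·!(5-i) = 5·9 + 10·2 + 10·1 + 5·0 + 1·1 = 76.
Total outcomes: 5! = 120.
Probability = 76/120 = 19/30.

19/30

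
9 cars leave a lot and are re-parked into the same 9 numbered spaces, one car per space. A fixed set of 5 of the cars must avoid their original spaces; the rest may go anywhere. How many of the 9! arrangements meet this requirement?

Inclusion-exclusion on the 5 forbidden self-matches:
Σ_{j=0}^{5} (-1)^j C(5,j)(9-j)!
= C(5,0)·9! - C(5,1)·8! + C(5,2)·7! - C(5,3)·6! + C(5,4)·5! - C(5,5)·4!
= 362880 - 201600 + 50400 - 7200 + 600 - 24
= 205056

205056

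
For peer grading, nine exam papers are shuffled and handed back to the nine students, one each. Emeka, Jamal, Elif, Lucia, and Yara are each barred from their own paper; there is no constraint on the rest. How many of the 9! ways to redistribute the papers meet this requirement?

205056

Let A_j be the event that the j-th constrained one is fixed. By inclusion-exclusion over the 5 events:
Σ_{j=0}^{5} (-1)^j C(5,j)(9-j)!
= C(5,0)·9! - C(5,1)·8! + C(5,2)·7! - C(5,3)·6! + C(5,4)·5! - C(5,5)·4!
= 362880 - 201600 + 50400 - 7200 + 600 - 24
= 205056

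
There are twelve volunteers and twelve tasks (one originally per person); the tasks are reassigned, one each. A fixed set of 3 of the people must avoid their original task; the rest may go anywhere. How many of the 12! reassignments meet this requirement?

369774720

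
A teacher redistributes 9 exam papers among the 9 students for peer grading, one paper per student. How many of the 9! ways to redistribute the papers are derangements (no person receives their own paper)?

The subfactorial !9 = [9!/e] (nearest integer).
9! = 362880, and 362880/e ≈ 133496.09, so !9 = 133496.

133496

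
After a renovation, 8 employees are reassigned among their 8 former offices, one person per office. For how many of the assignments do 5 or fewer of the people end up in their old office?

40291

# with exactly i fixed is C(8,i)·!(8-i); sum over i=0..5:
  i=0: C(8,0)·!8 = 1·14833 = 14833
  i=1: C(8,1)·!7 = 8·1854 = 14832
  i=2: C(8,2)·!6 = 28·265 = 7420
  i=3: C(8,3)·!5 = 56·44 = 2464
  i=4: C(8,4)·!4 = 70·9 = 630
  i=5: C(8,5)·!3 = 56·2 = 112
Total = 40291.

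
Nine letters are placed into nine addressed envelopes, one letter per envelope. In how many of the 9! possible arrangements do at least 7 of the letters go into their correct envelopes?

37

Sum C(9,i)·!(9-i) for i = 7..9:
  i=7: C(9,7)·!2 = 36·1 = 36
  i=8: C(9,8)·!1 = 9·0 = 0
  i=9: C(9,9)·!0 = 1·1 = 1
Total = 37.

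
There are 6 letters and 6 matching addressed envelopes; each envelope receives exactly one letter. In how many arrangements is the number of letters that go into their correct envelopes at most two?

Sum C(6,i)·!(6-i) for i = 0..2:
  i=0: C(6,0)·!6 = 1·265 = 265
  i=1: C(6,1)·!5 = 6·44 = 264
  i=2: C(6,2)·!4 = 15·9 = 135
Total = 664.

664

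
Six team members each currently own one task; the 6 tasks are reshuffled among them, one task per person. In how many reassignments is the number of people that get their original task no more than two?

664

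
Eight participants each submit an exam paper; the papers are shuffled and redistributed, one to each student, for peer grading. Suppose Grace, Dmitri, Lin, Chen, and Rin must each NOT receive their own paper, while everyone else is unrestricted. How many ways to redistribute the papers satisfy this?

21234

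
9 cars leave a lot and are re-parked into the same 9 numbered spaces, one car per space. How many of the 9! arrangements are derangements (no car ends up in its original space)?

!9 = 9! · Σ_{k=0}^{9} (-1)^k/k!
= 9! - 9!/1! + 9!/2! - 9!/3! + 9!/4! - 9!/5! + 9!/6! - 9!/7! + 9!/8! - 9!/9!
= 362880 - 362880 + 181440 - 60480 + 15120 - 3024 + 504 - 72 + 9 - 1
= 133496

133496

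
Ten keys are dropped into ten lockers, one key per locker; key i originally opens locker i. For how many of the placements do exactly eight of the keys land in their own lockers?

45

Choose which 8 of the 10 are fixed: C(10,8) = 45.
The other 2 form a derangement: !2 = 1.
Total: 45 × 1 = 45.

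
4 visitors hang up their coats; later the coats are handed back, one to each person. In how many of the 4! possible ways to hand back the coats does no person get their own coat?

9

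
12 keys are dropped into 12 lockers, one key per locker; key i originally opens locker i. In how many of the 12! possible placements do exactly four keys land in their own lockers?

7342335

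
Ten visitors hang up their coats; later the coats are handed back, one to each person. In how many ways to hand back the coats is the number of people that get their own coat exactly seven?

Choose which 7 of the 10 are fixed: C(10,7) = 120.
The other 3 form a derangement: !3 = 2.
Total: 120 × 2 = 240.

240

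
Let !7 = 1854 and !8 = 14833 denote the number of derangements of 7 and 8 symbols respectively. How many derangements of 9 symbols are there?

133496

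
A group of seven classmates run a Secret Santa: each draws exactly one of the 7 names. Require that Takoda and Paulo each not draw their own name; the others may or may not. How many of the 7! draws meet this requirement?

3720

Inclusion-exclusion on the 2 forbidden self-matches:
Σ_{j=0}^{2} (-1)^j C(2,j)(7-j)!
= C(2,0)·7! - C(2,1)·6! + C(2,2)·5!
= 5040 - 1440 + 120
= 3720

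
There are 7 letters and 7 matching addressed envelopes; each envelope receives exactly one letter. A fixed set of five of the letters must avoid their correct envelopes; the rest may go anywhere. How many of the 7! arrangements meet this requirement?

2428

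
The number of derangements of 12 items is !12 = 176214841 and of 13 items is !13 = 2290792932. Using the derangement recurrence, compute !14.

32071101049

!14 = (14-1)·(!13 + !12) = 13·(2290792932 + 176214841) = 13·2467007773 = 32071101049.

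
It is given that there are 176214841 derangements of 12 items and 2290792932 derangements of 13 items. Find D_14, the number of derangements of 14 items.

D_14 = (14-1)·(D_13 + D_12) = 13·(2290792932 + 176214841) = 13·2467007773 = 32071101049.

32071101049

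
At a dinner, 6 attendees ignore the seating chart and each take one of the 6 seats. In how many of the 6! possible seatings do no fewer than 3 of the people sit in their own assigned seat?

56

# with exactly i fixed is C(6,i)·!(6-i); sum over i=3..6:
  i=3: C(6,3)·!3 = 20·2 = 40
  i=4: C(6,4)·!2 = 15·1 = 15
  i=5: C(6,5)·!1 = 6·0 = 0
  i=6: C(6,6)·!0 = 1·1 = 1
Total = 56.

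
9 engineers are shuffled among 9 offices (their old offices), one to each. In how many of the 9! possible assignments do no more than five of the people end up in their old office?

Sum C(9,i)·!(9-i) for i = 0..5:
  i=0: C(9,0)·!9 = 1·133496 = 133496
  i=1: C(9,1)·!8 = 9·14833 = 133497
  i=2: C(9,2)·!7 = 36·1854 = 66744
  i=3: C(9,3)·!6 = 84·265 = 22260
  i=4: C(9,4)·!5 = 126·44 = 5544
  i=5: C(9,5)·!4 = 126·9 = 1134
Total = 362675.

362675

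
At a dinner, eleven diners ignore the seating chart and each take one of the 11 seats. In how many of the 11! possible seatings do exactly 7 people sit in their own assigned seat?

Choose which 7 of the 11 are fixed: C(11,7) = 330.
The remaining 4 must be deranged: !4 = 9.
Total: 330 × 9 = 2970.

2970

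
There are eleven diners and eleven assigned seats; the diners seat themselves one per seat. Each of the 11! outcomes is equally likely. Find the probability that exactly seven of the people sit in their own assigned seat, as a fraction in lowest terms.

Favorable outcomes: C(11,7)·!4 = 330·9 = 2970.
Total outcomes: 11! = 39916800.
Probability = 2970/39916800 = 1/13440.

1/13440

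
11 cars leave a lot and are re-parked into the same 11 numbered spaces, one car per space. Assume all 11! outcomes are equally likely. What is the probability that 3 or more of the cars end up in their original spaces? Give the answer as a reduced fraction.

Favorable outcomes: Σ_{i≥3} C(11,i)·!(11-i) = 165·14833 + 330·1854 + 462·265 + 462·44 + 330·9 + 165·2 + 55·1 + 11·0 + 1·1 = 3205379.
Total outcomes: 11! = 39916800.
Probability = 3205379/39916800 = 3205379/39916800.

3205379/39916800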